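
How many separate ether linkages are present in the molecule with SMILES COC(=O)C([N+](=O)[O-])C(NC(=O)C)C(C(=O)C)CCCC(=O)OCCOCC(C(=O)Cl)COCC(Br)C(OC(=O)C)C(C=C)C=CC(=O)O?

CH3O–C(=O)–: carbonyl C bonded to C and to –OCH3 → ester (not ketone + ether).
–NO2 on an sp³ carbon → nitro (the N=O is not a carbonyl).
pendant –NHC(=O)CH3: N bonded to a carbonyl → amide (not amine).
pendant –COCH3: carbonyl C bonded to two carbons → ketone.
–C(=O)–O–C with C on the carbonyl side → ester.
C–O–C with sp³ carbons on both sides and no adjacent C=O → ether.
pendant –C(=O)X: carbonyl C bonded to C and halogen → acyl halide.
C–O–C with sp³ carbons on both sides and no adjacent C=O → ether.
halogen on an sp³ carbon → alkyl halide.
pendant –OC(=O)CH3: an acyloxy group → ester.
pendant –CH=CH2: C=C double bond → alkene.
C=C double bond → alkene.
–COOH: carbonyl C bonded to –OH and C → carboxylic acid (the –OH is not a separate alcohol).
Ether appears at: CH2OCH2, CH2OCH2 → 2.

2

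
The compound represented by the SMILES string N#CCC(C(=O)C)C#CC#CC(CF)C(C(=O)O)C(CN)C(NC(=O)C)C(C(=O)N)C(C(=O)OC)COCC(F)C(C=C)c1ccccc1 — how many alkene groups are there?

1

Reading the structure from left to right:
  N≡C: N≡C–: carbon triple-bonded to nitrogen → nitrile.
  CH(COCH3): pendant –COCH3: carbonyl C bonded to two carbons → ketone.
  C≡C: C≡C triple bond → alkyne.
  C≡C: C≡C triple bond → alkyne.
  CH(CH2F): pendant –CH2X: halogen on sp³ carbon → alkyl halide.
  CH(COOH): pendant –COOH: carbonyl C bonded to C and –OH → carboxylic acid.
  CH(CH2NH2): pendant –CH2NH2: N on sp³ C, no adjacent C=O → amine.
  CH(NHCOCH3): pendant –NHC(=O)CH3: N bonded to a carbonyl → amide (not amine).
  CH(CONH2): pendant –CONH2: carbonyl C bonded to C and N → amide.
  CH(COOCH3): pendant –COOCH3: carbonyl C bonded to C and –OCH3 → ester.
  CH2OCH2: C–O–C with sp³ carbons on both sides and no adjacent C=O → ether.
  CH(F): halogen on an sp³ carbon → alkyl halide.
  CH(CH=CH2): pendant –CH=CH2: C=C double bond → alkene.
  C6H5: –C6H5 phenyl ring → arene.
Alkene appears at: CH(CH=CH2) → 1.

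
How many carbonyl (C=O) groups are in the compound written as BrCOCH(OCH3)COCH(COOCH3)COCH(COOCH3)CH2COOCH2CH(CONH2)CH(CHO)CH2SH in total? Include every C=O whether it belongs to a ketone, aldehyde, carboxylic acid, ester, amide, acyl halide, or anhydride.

BrCO: acyl halide, 1 C=O (running total 1).
CO: ketone, 1 C=O (running total 2).
CH(COOCH3): ester, 1 C=O (running total 3).
CO: ketone, 1 C=O (running total 4).
CH(COOCH3): ester, 1 C=O (running total 5).
CH2COOCH2: ester, 1 C=O (running total 6).
CH(CONH2): amide, 1 C=O (running total 7).
CH(CHO): aldehyde, 1 C=O (running total 8).

8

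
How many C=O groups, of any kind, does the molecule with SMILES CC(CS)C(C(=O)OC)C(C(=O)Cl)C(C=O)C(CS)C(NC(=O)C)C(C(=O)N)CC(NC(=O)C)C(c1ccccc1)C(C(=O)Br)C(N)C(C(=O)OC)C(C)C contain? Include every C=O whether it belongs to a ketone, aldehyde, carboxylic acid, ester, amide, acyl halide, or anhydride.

CH(COOCH3): ester, 1 C=O (running total 1).
CH(COCl): acyl halide, 1 C=O (running total 2).
CH(CHO): aldehyde, 1 C=O (running total 3).
CH(NHCOCH3): amide, 1 C=O (running total 4).
CH(CONH2): amide, 1 C=O (running total 5).
CH(NHCOCH3): amide, 1 C=O (running total 6).
CH(COBr): acyl halide, 1 C=O (running total 7).
CH(COOCH3): ester, 1 C=O (running total 8).

8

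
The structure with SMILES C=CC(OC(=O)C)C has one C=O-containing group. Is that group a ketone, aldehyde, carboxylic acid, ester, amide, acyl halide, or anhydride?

ester

The carbonyl is in the CH(OCOCH3) segment: pendant –OC(=O)CH3: an acyloxy group → ester.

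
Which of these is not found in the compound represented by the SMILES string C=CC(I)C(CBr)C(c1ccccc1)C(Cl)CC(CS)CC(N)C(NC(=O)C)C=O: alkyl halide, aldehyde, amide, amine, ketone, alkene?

ketone

alkyl halide: present (CH(I) — halogen on an sp³ carbon → alkyl halide).
aldehyde: present (CHO — terminal –CHO: carbonyl C bonded to H and C → aldehyde).
amide: present (CH(NHCOCH3) — pendant –NHC(=O)CH3: N bonded to a carbonyl → amide (not amine)).
alkene: present (CH2=CH — C=C double bond → alkene).
amine: present (CH(NH2) — –NH2 on an sp³ carbon with no adjacent C=O → amine).
ketone: absent. In CH(NHCOCH3), the C=O is bonded to nitrogen, which defines an amide, not a ketone. In CHO, the carbonyl carbon carries an H, so it is an aldehyde, not a ketone.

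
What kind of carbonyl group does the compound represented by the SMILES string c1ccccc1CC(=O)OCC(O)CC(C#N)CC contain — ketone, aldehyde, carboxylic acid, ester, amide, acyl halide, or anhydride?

ester

The carbonyl is in the CH2COOCH2 segment: –C(=O)–O–C with C on the carbonyl side → ester.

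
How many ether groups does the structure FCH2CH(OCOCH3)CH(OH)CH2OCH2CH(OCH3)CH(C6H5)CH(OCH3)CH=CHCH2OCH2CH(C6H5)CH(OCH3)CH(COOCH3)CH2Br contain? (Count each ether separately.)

5

halogen on an sp³ carbon → alkyl halide.
pendant –OC(=O)CH3: an acyloxy group → ester.
–OH on an sp³ carbon → alcohol (secondary).
C–O–C with sp³ carbons on both sides and no adjacent C=O → ether.
pendant –OCH3: C–O–C with sp³ C, no adjacent C=O → ether.
pendant –C6H5: benzene ring → arene.
pendant –OCH3: C–O–C with sp³ C, no adjacent C=O → ether.
C=C double bond → alkene.
C–O–C with sp³ carbons on both sides and no adjacent C=O → ether.
pendant –C6H5: benzene ring → arene.
pendant –OCH3: C–O–C with sp³ C, no adjacent C=O → ether.
pendant –COOCH3: carbonyl C bonded to C and –OCH3 → ester.
halogen on an sp³ carbon → alkyl halide.
Ether appears at: CH2OCH2, CH(OCH3), CH(OCH3), CH2OCH2, CH(OCH3) → 5.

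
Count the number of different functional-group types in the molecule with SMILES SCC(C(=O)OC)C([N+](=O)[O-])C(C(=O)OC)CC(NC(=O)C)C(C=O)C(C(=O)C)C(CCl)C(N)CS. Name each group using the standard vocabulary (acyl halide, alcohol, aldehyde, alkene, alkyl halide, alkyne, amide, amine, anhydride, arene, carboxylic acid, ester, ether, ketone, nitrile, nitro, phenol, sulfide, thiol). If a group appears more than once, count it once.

8

Taking each segment in turn:
  HSCH2: –SH on an sp³ carbon → thiol.
  CH(COOCH3): pendant –COOCH3: carbonyl C bonded to C and –OCH3 → ester.
  CH(NO2): –NO2 on an sp³ carbon → nitro (the N=O is not a carbonyl).
  CH(COOCH3): pendant –COOCH3: carbonyl C bonded to C and –OCH3 → ester.
  CH(NHCOCH3): pendant –NHC(=O)CH3: N bonded to a carbonyl → amide (not amine).
  CH(CHO): pendant –CHO: carbonyl C bonded to C and H → aldehyde.
  CH(COCH3): pendant –COCH3: carbonyl C bonded to two carbons → ketone.
  CH(CH2Cl): pendant –CH2X: halogen on sp³ carbon → alkyl halide.
  CH(NH2): –NH2 on an sp³ carbon with no adjacent C=O → amine.
  CH2SH: –SH on an sp³ carbon → thiol.
Distinct types present: aldehyde, alkyl halide, amide, amine, ester, ketone, nitro, thiol.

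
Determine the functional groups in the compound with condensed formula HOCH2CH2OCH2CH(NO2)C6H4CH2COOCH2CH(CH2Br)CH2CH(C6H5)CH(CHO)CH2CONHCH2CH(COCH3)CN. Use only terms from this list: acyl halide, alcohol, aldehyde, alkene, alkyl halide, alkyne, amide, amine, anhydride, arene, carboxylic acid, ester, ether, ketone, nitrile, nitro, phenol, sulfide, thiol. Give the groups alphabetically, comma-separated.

alcohol, aldehyde, alkyl halide, amide, arene, ester, ether, ketone, nitrile, nitro

Taking each segment in turn:
  HOCH2: HO– on an sp³ carbon → alcohol.
  CH2OCH2: C–O–C with sp³ carbons on both sides and no adjacent C=O → ether.
  CH(NO2): –NO2 on an sp³ carbon → nitro (the N=O is not a carbonyl).
  C6H4: para-disubstituted benzene ring → arene.
  CH2COOCH2: –C(=O)–O–C with C on the carbonyl side → ester.
  CH(CH2Br): pendant –CH2X: halogen on sp³ carbon → alkyl halide.
  CH(C6H5): pendant –C6H5: benzene ring → arene.
  CH(CHO): pendant –CHO: carbonyl C bonded to C and H → aldehyde.
  CH2CONHCH2: –C(=O)–N– linkage → amide (the N is not an amine).
  CH(COCH3): pendant –COCH3: carbonyl C bonded to two carbons → ketone.
  CN: –C≡N: carbon triple-bonded to nitrogen → nitrile.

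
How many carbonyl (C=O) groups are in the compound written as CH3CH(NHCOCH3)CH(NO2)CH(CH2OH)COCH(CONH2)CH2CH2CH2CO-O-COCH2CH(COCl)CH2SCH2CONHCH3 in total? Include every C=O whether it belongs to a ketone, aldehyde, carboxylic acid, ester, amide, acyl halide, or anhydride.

CH(NHCOCH3): amide, 1 C=O (running total 1).
CO: ketone, 1 C=O (running total 2).
CH(CONH2): amide, 1 C=O (running total 3).
CH2CO-O-COCH2: anhydride, 2 C=O (running total 5).
CH(COCl): acyl halide, 1 C=O (running total 6).
CONHCH3: amide, 1 C=O (running total 7).

7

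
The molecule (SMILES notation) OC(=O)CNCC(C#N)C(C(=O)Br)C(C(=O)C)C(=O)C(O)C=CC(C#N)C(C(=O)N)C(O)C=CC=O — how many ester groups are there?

0

Reading the structure from left to right:
  HOOC: –COOH: carbonyl C bonded to –OH and C → carboxylic acid (the –OH is not a separate alcohol).
  CH2NHCH2: C–N–C with sp³ carbons and no adjacent C=O → amine (secondary).
  CH(CN): pendant –C≡N: nitrile.
  CH(COBr): pendant –C(=O)X: carbonyl C bonded to C and halogen → acyl halide.
  CH(COCH3): pendant –COCH3: carbonyl C bonded to two carbons → ketone.
  CO: –C(=O)– with carbon on both sides → ketone.
  CH(OH): –OH on an sp³ carbon → alcohol (secondary).
  CH=CH: C=C double bond → alkene.
  CH(CN): pendant –C≡N: nitrile.
  CH(CONH2): pendant –CONH2: carbonyl C bonded to C and N → amide.
  CH(OH): –OH on an sp³ carbon → alcohol (secondary).
  CH=CH: C=C double bond → alkene.
  CHO: terminal –CHO: carbonyl C bonded to H and C → aldehyde.
No segment is a ester: HOOC is carboxylic acid, not ester; CH(COCH3) is ketone, not ester; CO is ketone, not ester. → 0.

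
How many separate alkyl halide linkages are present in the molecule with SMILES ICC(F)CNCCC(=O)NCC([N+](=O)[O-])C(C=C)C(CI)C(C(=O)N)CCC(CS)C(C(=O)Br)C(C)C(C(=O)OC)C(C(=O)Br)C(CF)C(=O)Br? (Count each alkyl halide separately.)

4

Working along the chain:
  ICH2: halogen on an sp³ carbon → alkyl halide.
  CH(F): halogen on an sp³ carbon → alkyl halide.
  CH2NHCH2: C–N–C with sp³ carbons and no adjacent C=O → amine (secondary).
  CH2CONHCH2: –C(=O)–N– linkage → amide (the N is not an amine).
  CH(NO2): –NO2 on an sp³ carbon → nitro (the N=O is not a carbonyl).
  CH(CH=CH2): pendant –CH=CH2: C=C double bond → alkene.
  CH(CH2I): pendant –CH2X: halogen on sp³ carbon → alkyl halide.
  CH(CONH2): pendant –CONH2: carbonyl C bonded to C and N → amide.
  CH(CH2SH): pendant –CH2SH → thiol.
  CH(COBr): pendant –C(=O)X: carbonyl C bonded to C and halogen → acyl halide.
  CH(COOCH3): pendant –COOCH3: carbonyl C bonded to C and –OCH3 → ester.
  CH(COBr): pendant –C(=O)X: carbonyl C bonded to C and halogen → acyl halide.
  CH(CH2F): pendant –CH2X: halogen on sp³ carbon → alkyl halide.
  COBr: –C(=O)Br: carbonyl C bonded to C and to a halogen → acyl halide (not alkyl halide).
Alkyl halide appears at: ICH2, CH(F), CH(CH2I), CH(CH2F) → 4.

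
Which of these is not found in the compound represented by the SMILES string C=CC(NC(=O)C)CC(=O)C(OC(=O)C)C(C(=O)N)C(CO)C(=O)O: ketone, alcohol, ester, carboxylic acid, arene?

ketone: present (CO — –C(=O)– with carbon on both sides → ketone).
carboxylic acid: present (COOH — –COOH: carbonyl C bonded to –OH and C → carboxylic acid (the –OH is not a separate alcohol)).
alcohol: present (CH(CH2OH) — pendant –CH2OH on an sp³ backbone C → alcohol).
ester: present (CH(OCOCH3) — pendant –OC(=O)CH3: an acyloxy group → ester).
arene: no segment matches this pattern.

arene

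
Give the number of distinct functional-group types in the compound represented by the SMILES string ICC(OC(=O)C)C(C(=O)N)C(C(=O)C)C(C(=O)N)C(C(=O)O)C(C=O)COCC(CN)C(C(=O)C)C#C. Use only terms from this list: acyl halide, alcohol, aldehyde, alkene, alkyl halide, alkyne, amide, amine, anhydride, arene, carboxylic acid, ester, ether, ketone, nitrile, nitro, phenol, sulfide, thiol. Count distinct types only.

Reading the structure from left to right:
  ICH2: halogen on an sp³ carbon → alkyl halide.
  CH(OCOCH3): pendant –OC(=O)CH3: an acyloxy group → ester.
  CH(CONH2): pendant –CONH2: carbonyl C bonded to C and N → amide.
  CH(COCH3): pendant –COCH3: carbonyl C bonded to two carbons → ketone.
  CH(CONH2): pendant –CONH2: carbonyl C bonded to C and N → amide.
  CH(COOH): pendant –COOH: carbonyl C bonded to C and –OH → carboxylic acid.
  CH(CHO): pendant –CHO: carbonyl C bonded to C and H → aldehyde.
  CH2OCH2: C–O–C with sp³ carbons on both sides and no adjacent C=O → ether.
  CH(CH2NH2): pendant –CH2NH2: N on sp³ C, no adjacent C=O → amine.
  CH(COCH3): pendant –COCH3: carbonyl C bonded to two carbons → ketone.
  C≡CH: C≡C triple bond → alkyne.
Distinct types present: aldehyde, alkyl halide, alkyne, amide, amine, carboxylic acid, ester, ether, ketone.

9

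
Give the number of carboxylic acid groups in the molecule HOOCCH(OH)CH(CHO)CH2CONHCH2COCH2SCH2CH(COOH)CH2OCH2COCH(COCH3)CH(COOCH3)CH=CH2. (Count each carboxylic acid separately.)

–COOH: carbonyl C bonded to –OH and C → carboxylic acid (the –OH is not a separate alcohol).
–OH on an sp³ carbon → alcohol (secondary).
pendant –CHO: carbonyl C bonded to C and H → aldehyde.
–C(=O)–N– linkage → amide (the N is not an amine).
–C(=O)– with carbon on both sides → ketone.
C–S–C linkage → sulfide (thioether).
pendant –COOH: carbonyl C bonded to C and –OH → carboxylic acid.
C–O–C with sp³ carbons on both sides and no adjacent C=O → ether.
–C(=O)– with carbon on both sides → ketone.
pendant –COCH3: carbonyl C bonded to two carbons → ketone.
pendant –COOCH3: carbonyl C bonded to C and –OCH3 → ester.
C=C double bond → alkene.
Carboxylic acid appears at: HOOC, CH(COOH) → 2.

2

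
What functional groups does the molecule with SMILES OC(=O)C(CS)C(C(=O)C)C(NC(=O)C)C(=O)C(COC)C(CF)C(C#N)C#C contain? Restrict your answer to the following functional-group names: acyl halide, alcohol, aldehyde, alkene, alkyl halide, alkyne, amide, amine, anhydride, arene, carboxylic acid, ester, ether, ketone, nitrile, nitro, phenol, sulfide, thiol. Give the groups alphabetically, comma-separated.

alkyl halide, alkyne, amide, carboxylic acid, ether, ketone, nitrile, thiol

Reading the structure from left to right:
  HOOC: –COOH: carbonyl C bonded to –OH and C → carboxylic acid (the –OH is not a separate alcohol).
  CH(CH2SH): pendant –CH2SH → thiol.
  CH(COCH3): pendant –COCH3: carbonyl C bonded to two carbons → ketone.
  CH(NHCOCH3): pendant –NHC(=O)CH3: N bonded to a carbonyl → amide (not amine).
  CO: –C(=O)– with carbon on both sides → ketone.
  CH(CH2OCH3): pendant –CH2OCH3: C–O–C linkage → ether.
  CH(CH2F): pendant –CH2X: halogen on sp³ carbon → alkyl halide.
  CH(CN): pendant –C≡N: nitrile.
  C≡CH: C≡C triple bond → alkyne.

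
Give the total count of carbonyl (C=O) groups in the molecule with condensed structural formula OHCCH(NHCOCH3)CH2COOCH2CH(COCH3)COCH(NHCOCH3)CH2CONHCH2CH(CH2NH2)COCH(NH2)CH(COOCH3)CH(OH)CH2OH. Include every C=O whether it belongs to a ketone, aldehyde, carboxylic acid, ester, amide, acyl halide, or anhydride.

9

OHC: aldehyde, 1 C=O (running total 1).
CH(NHCOCH3): amide, 1 C=O (running total 2).
CH2COOCH2: ester, 1 C=O (running total 3).
CH(COCH3): ketone, 1 C=O (running total 4).
CO: ketone, 1 C=O (running total 5).
CH(NHCOCH3): amide, 1 C=O (running total 6).
CH2CONHCH2: amide, 1 C=O (running total 7).
CO: ketone, 1 C=O (running total 8).
CH(COOCH3): ester, 1 C=O (running total 9).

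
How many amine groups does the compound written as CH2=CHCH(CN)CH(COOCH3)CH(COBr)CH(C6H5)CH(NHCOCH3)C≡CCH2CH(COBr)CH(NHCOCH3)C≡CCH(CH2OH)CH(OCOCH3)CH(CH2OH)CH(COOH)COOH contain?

0

Taking each segment in turn:
  CH2=CH: C=C double bond → alkene.
  CH(CN): pendant –C≡N: nitrile.
  CH(COOCH3): pendant –COOCH3: carbonyl C bonded to C and –OCH3 → ester.
  CH(COBr): pendant –C(=O)X: carbonyl C bonded to C and halogen → acyl halide.
  CH(C6H5): pendant –C6H5: benzene ring → arene.
  CH(NHCOCH3): pendant –NHC(=O)CH3: N bonded to a carbonyl → amide (not amine).
  C≡C: C≡C triple bond → alkyne.
  CH(COBr): pendant –C(=O)X: carbonyl C bonded to C and halogen → acyl halide.
  CH(NHCOCH3): pendant –NHC(=O)CH3: N bonded to a carbonyl → amide (not amine).
  C≡C: C≡C triple bond → alkyne.
  CH(CH2OH): pendant –CH2OH on an sp³ backbone C → alcohol.
  CH(OCOCH3): pendant –OC(=O)CH3: an acyloxy group → ester.
  CH(CH2OH): pendant –CH2OH on an sp³ backbone C → alcohol.
  CH(COOH): pendant –COOH: carbonyl C bonded to C and –OH → carboxylic acid.
  COOH: –COOH: carbonyl C bonded to –OH and C → carboxylic acid (the –OH is not a separate alcohol).
No segment is a amine: CH(CN) is nitrile, not amine; CH(NHCOCH3) is amide, not amine; CH(NHCOCH3) is amide, not amine. → 0.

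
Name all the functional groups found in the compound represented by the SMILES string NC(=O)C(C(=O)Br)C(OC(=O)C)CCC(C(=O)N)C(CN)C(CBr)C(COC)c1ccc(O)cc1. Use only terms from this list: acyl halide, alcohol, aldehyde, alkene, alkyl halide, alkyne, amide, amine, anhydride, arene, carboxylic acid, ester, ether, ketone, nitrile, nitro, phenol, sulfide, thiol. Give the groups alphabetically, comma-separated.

Reading the structure from left to right:
  H2NCO: –C(=O)NH2: carbonyl C bonded to C and to N → amide (the N is not a separate amine).
  CH(COBr): pendant –C(=O)X: carbonyl C bonded to C and halogen → acyl halide.
  CH(OCOCH3): pendant –OC(=O)CH3: an acyloxy group → ester.
  CH(CONH2): pendant –CONH2: carbonyl C bonded to C and N → amide.
  CH(CH2NH2): pendant –CH2NH2: N on sp³ C, no adjacent C=O → amine.
  CH(CH2Br): pendant –CH2X: halogen on sp³ carbon → alkyl halide.
  CH(CH2OCH3): pendant –CH2OCH3: C–O–C linkage → ether.
  C6H4OH: –OH attached directly to an aromatic ring → phenol (not alcohol); the ring itself is an arene.

acyl halide, alkyl halide, amide, amine, arene, ester, ether, phenol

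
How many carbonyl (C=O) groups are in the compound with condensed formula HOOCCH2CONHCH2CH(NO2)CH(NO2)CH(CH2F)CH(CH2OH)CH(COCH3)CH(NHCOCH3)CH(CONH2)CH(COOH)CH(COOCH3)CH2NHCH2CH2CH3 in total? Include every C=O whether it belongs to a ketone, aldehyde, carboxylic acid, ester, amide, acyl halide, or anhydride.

7

HOOC: carboxylic acid, 1 C=O (running total 1).
CH2CONHCH2: amide, 1 C=O (running total 2).
CH(COCH3): ketone, 1 C=O (running total 3).
CH(NHCOCH3): amide, 1 C=O (running total 4).
CH(CONH2): amide, 1 C=O (running total 5).
CH(COOH): carboxylic acid, 1 C=O (running total 6).
CH(COOCH3): ester, 1 C=O (running total 7).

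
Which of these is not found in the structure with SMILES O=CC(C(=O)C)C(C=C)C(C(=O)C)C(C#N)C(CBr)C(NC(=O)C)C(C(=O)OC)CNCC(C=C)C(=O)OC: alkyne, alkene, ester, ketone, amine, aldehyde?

amine: present (CH2NHCH2 — C–N–C with sp³ carbons and no adjacent C=O → amine (secondary)).
ester: present (CH(COOCH3) — pendant –COOCH3: carbonyl C bonded to C and –OCH3 → ester).
ketone: present (CH(COCH3) — pendant –COCH3: carbonyl C bonded to two carbons → ketone).
alkene: present (CH(CH=CH2) — pendant –CH=CH2: C=C double bond → alkene).
aldehyde: present (OHC — terminal –CHO: carbonyl C bonded to H and C → aldehyde).
alkyne: absent. In CH(CN), the triple bond is C≡N, not C≡C, so it is a nitrile.

alkyne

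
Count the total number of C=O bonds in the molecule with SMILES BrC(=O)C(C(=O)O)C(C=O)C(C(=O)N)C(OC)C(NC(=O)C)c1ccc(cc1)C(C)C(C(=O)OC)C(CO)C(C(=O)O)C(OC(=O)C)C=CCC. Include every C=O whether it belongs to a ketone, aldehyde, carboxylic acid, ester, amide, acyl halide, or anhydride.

BrCO: acyl halide, 1 C=O (running total 1).
CH(COOH): carboxylic acid, 1 C=O (running total 2).
CH(CHO): aldehyde, 1 C=O (running total 3).
CH(CONH2): amide, 1 C=O (running total 4).
CH(NHCOCH3): amide, 1 C=O (running total 5).
CH(COOCH3): ester, 1 C=O (running total 6).
CH(COOH): carboxylic acid, 1 C=O (running total 7).
CH(OCOCH3): ester, 1 C=O (running total 8).

8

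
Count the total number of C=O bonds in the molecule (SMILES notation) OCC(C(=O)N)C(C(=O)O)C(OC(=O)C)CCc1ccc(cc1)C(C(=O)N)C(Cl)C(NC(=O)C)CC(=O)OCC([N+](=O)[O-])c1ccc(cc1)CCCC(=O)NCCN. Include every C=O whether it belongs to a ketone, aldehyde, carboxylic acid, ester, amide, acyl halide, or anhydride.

7

CH(CONH2): amide, 1 C=O (running total 1).
CH(COOH): carboxylic acid, 1 C=O (running total 2).
CH(OCOCH3): ester, 1 C=O (running total 3).
CH(CONH2): amide, 1 C=O (running total 4).
CH(NHCOCH3): amide, 1 C=O (running total 5).
CH2COOCH2: ester, 1 C=O (running total 6).
CH2CONHCH2: amide, 1 C=O (running total 7).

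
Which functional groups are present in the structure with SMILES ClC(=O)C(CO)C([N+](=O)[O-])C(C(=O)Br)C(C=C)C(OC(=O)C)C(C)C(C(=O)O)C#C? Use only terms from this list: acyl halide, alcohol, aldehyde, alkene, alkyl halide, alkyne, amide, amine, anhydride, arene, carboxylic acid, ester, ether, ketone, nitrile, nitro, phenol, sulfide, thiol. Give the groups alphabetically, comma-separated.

acyl halide, alcohol, alkene, alkyne, carboxylic acid, ester, nitro

Reading the structure from left to right:
  ClCO: –C(=O)Cl: carbonyl C bonded to C and to a halogen → acyl halide (not alkyl halide).
  CH(CH2OH): pendant –CH2OH on an sp³ backbone C → alcohol.
  CH(NO2): –NO2 on an sp³ carbon → nitro (the N=O is not a carbonyl).
  CH(COBr): pendant –C(=O)X: carbonyl C bonded to C and halogen → acyl halide.
  CH(CH=CH2): pendant –CH=CH2: C=C double bond → alkene.
  CH(OCOCH3): pendant –OC(=O)CH3: an acyloxy group → ester.
  CH(COOH): pendant –COOH: carbonyl C bonded to C and –OH → carboxylic acid.
  C≡CH: C≡C triple bond → alkyne.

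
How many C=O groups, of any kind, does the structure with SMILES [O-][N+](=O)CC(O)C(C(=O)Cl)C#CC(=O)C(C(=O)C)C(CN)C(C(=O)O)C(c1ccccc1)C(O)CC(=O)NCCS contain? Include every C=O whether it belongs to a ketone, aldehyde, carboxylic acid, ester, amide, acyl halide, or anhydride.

5

CH(COCl): acyl halide, 1 C=O (running total 1).
CO: ketone, 1 C=O (running total 2).
CH(COCH3): ketone, 1 C=O (running total 3).
CH(COOH): carboxylic acid, 1 C=O (running total 4).
CH2CONHCH2: amide, 1 C=O (running total 5).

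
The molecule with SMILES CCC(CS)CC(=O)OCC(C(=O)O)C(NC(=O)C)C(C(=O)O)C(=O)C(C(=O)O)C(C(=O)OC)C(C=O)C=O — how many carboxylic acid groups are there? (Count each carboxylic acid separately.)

Taking each segment in turn:
  CH(CH2SH): pendant –CH2SH → thiol.
  CH2COOCH2: –C(=O)–O–C with C on the carbonyl side → ester.
  CH(COOH): pendant –COOH: carbonyl C bonded to C and –OH → carboxylic acid.
  CH(NHCOCH3): pendant –NHC(=O)CH3: N bonded to a carbonyl → amide (not amine).
  CH(COOH): pendant –COOH: carbonyl C bonded to C and –OH → carboxylic acid.
  CO: –C(=O)– with carbon on both sides → ketone.
  CH(COOH): pendant –COOH: carbonyl C bonded to C and –OH → carboxylic acid.
  CH(COOCH3): pendant –COOCH3: carbonyl C bonded to C and –OCH3 → ester.
  CH(CHO): pendant –CHO: carbonyl C bonded to C and H → aldehyde.
  CHO: terminal –CHO: carbonyl C bonded to H and C → aldehyde.
Carboxylic acid appears at: CH(COOH), CH(COOH), CH(COOH) → 3.

3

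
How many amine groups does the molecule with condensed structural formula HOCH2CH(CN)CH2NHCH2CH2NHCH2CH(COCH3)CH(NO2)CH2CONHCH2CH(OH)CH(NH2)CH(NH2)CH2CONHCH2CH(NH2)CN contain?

5

HO– on an sp³ carbon → alcohol.
pendant –C≡N: nitrile.
C–N–C with sp³ carbons and no adjacent C=O → amine (secondary).
C–N–C with sp³ carbons and no adjacent C=O → amine (secondary).
pendant –COCH3: carbonyl C bonded to two carbons → ketone.
–NO2 on an sp³ carbon → nitro (the N=O is not a carbonyl).
–C(=O)–N– linkage → amide (the N is not an amine).
–OH on an sp³ carbon → alcohol (secondary).
–NH2 on an sp³ carbon with no adjacent C=O → amine.
–NH2 on an sp³ carbon with no adjacent C=O → amine.
–C(=O)–N– linkage → amide (the N is not an amine).
–NH2 on an sp³ carbon with no adjacent C=O → amine.
–C≡N: carbon triple-bonded to nitrogen → nitrile.
Amine appears at: CH2NHCH2, CH2NHCH2, CH(NH2), CH(NH2), CH(NH2) → 5.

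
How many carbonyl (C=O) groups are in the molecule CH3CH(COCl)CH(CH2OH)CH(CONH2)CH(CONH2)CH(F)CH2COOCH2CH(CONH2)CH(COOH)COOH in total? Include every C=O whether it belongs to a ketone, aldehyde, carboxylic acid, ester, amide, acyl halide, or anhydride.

CH(COCl): acyl halide, 1 C=O (running total 1).
CH(CONH2): amide, 1 C=O (running total 2).
CH(CONH2): amide, 1 C=O (running total 3).
CH2COOCH2: ester, 1 C=O (running total 4).
CH(CONH2): amide, 1 C=O (running total 5).
CH(COOH): carboxylic acid, 1 C=O (running total 6).
COOH: carboxylic acid, 1 C=O (running total 7).

7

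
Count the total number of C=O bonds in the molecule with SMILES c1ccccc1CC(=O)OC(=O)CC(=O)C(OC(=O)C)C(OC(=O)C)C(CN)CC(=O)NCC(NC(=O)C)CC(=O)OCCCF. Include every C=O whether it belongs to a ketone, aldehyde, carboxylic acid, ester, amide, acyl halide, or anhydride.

8

CH2CO-O-COCH2: anhydride, 2 C=O (running total 2).
CO: ketone, 1 C=O (running total 3).
CH(OCOCH3): ester, 1 C=O (running total 4).
CH(OCOCH3): ester, 1 C=O (running total 5).
CH2CONHCH2: amide, 1 C=O (running total 6).
CH(NHCOCH3): amide, 1 C=O (running total 7).
CH2COOCH2: ester, 1 C=O (running total 8).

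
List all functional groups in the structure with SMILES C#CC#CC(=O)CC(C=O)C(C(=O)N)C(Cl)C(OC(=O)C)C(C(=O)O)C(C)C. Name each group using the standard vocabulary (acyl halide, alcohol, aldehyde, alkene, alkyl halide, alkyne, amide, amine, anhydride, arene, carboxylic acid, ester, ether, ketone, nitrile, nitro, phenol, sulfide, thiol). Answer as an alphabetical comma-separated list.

aldehyde, alkyl halide, alkyne, amide, carboxylic acid, ester, ketone

C≡C triple bond → alkyne.
C≡C triple bond → alkyne.
–C(=O)– with carbon on both sides → ketone.
pendant –CHO: carbonyl C bonded to C and H → aldehyde.
pendant –CONH2: carbonyl C bonded to C and N → amide.
halogen on an sp³ carbon → alkyl halide.
pendant –OC(=O)CH3: an acyloxy group → ester.
pendant –COOH: carbonyl C bonded to C and –OH → carboxylic acid.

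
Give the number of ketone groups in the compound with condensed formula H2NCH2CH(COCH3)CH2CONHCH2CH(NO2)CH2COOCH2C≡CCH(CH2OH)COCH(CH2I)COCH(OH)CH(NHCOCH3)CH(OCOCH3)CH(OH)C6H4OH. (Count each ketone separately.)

Reading the structure from left to right:
  H2NCH2: –NH2 on an sp³ carbon with no adjacent C=O → amine.
  CH(COCH3): pendant –COCH3: carbonyl C bonded to two carbons → ketone.
  CH2CONHCH2: –C(=O)–N– linkage → amide (the N is not an amine).
  CH(NO2): –NO2 on an sp³ carbon → nitro (the N=O is not a carbonyl).
  CH2COOCH2: –C(=O)–O–C with C on the carbonyl side → ester.
  C≡C: C≡C triple bond → alkyne.
  CH(CH2OH): pendant –CH2OH on an sp³ backbone C → alcohol.
  CO: –C(=O)– with carbon on both sides → ketone.
  CH(CH2I): pendant –CH2X: halogen on sp³ carbon → alkyl halide.
  CO: –C(=O)– with carbon on both sides → ketone.
  CH(OH): –OH on an sp³ carbon → alcohol (secondary).
  CH(NHCOCH3): pendant –NHC(=O)CH3: N bonded to a carbonyl → amide (not amine).
  CH(OCOCH3): pendant –OC(=O)CH3: an acyloxy group → ester.
  CH(OH): –OH on an sp³ carbon → alcohol (secondary).
  C6H4OH: –OH attached directly to an aromatic ring → phenol (not alcohol); the ring itself is an arene.
Ketone appears at: CH(COCH3), CO, CO → 3.

3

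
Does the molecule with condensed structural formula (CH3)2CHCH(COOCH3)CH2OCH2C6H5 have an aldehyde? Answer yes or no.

Working along the chain:
  CH(COOCH3): pendant –COOCH3: carbonyl C bonded to C and –OCH3 → ester.
  CH2OCH2: C–O–C with sp³ carbons on both sides and no adjacent C=O → ether.
  C6H5: –C6H5 phenyl ring → arene.
The groups actually present are: arene, ester, ether.

no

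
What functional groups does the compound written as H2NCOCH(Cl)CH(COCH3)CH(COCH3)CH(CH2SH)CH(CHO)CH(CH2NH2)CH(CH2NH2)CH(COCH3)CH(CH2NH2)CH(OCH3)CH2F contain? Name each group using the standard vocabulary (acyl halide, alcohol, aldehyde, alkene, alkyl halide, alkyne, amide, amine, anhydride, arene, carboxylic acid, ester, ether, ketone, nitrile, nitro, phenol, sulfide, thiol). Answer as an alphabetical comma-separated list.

–C(=O)NH2: carbonyl C bonded to C and to N → amide (the N is not a separate amine).
halogen on an sp³ carbon → alkyl halide.
pendant –COCH3: carbonyl C bonded to two carbons → ketone.
pendant –COCH3: carbonyl C bonded to two carbons → ketone.
pendant –CH2SH → thiol.
pendant –CHO: carbonyl C bonded to C and H → aldehyde.
pendant –CH2NH2: N on sp³ C, no adjacent C=O → amine.
pendant –CH2NH2: N on sp³ C, no adjacent C=O → amine.
pendant –COCH3: carbonyl C bonded to two carbons → ketone.
pendant –CH2NH2: N on sp³ C, no adjacent C=O → amine.
pendant –OCH3: C–O–C with sp³ C, no adjacent C=O → ether.
halogen on an sp³ carbon → alkyl halide.

aldehyde, alkyl halide, amide, amine, ether, ketone, thiol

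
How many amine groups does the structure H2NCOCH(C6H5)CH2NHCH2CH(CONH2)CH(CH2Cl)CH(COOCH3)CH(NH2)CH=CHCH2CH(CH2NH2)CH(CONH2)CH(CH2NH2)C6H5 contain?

–C(=O)NH2: carbonyl C bonded to C and to N → amide (the N is not a separate amine).
pendant –C6H5: benzene ring → arene.
C–N–C with sp³ carbons and no adjacent C=O → amine (secondary).
pendant –CONH2: carbonyl C bonded to C and N → amide.
pendant –CH2X: halogen on sp³ carbon → alkyl halide.
pendant –COOCH3: carbonyl C bonded to C and –OCH3 → ester.
–NH2 on an sp³ carbon with no adjacent C=O → amine.
C=C double bond → alkene.
pendant –CH2NH2: N on sp³ C, no adjacent C=O → amine.
pendant –CONH2: carbonyl C bonded to C and N → amide.
pendant –CH2NH2: N on sp³ C, no adjacent C=O → amine.
–C6H5 phenyl ring → arene.
Amine appears at: CH2NHCH2, CH(NH2), CH(CH2NH2), CH(CH2NH2) → 4.

4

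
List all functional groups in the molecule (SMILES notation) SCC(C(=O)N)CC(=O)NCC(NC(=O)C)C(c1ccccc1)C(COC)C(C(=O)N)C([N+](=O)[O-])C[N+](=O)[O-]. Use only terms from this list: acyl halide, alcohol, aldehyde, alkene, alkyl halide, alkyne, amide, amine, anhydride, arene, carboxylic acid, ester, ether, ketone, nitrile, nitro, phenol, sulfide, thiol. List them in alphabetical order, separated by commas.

Taking each segment in turn:
  HSCH2: –SH on an sp³ carbon → thiol.
  CH(CONH2): pendant –CONH2: carbonyl C bonded to C and N → amide.
  CH2CONHCH2: –C(=O)–N– linkage → amide (the N is not an amine).
  CH(NHCOCH3): pendant –NHC(=O)CH3: N bonded to a carbonyl → amide (not amine).
  CH(C6H5): pendant –C6H5: benzene ring → arene.
  CH(CH2OCH3): pendant –CH2OCH3: C–O–C linkage → ether.
  CH(CONH2): pendant –CONH2: carbonyl C bonded to C and N → amide.
  CH(NO2): –NO2 on an sp³ carbon → nitro (the N=O is not a carbonyl).
  CH2NO2: –NO2 on carbon → nitro group.

amide, arene, ether, nitro, thiol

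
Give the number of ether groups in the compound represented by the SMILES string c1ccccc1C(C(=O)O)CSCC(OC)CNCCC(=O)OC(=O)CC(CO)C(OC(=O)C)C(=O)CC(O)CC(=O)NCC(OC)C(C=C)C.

2

Reading the structure from left to right:
  C6H5: C6H5– phenyl ring → arene.
  CH(COOH): pendant –COOH: carbonyl C bonded to C and –OH → carboxylic acid.
  CH2SCH2: C–S–C linkage → sulfide (thioether).
  CH(OCH3): pendant –OCH3: C–O–C with sp³ C, no adjacent C=O → ether.
  CH2NHCH2: C–N–C with sp³ carbons and no adjacent C=O → amine (secondary).
  CH2CO-O-COCH2: two acyl groups sharing one oxygen, –C(=O)–O–C(=O)– → anhydride.
  CH(CH2OH): pendant –CH2OH on an sp³ backbone C → alcohol.
  CH(OCOCH3): pendant –OC(=O)CH3: an acyloxy group → ester.
  CO: –C(=O)– with carbon on both sides → ketone.
  CH(OH): –OH on an sp³ carbon → alcohol (secondary).
  CH2CONHCH2: –C(=O)–N– linkage → amide (the N is not an amine).
  CH(OCH3): pendant –OCH3: C–O–C with sp³ C, no adjacent C=O → ether.
  CH(CH=CH2): pendant –CH=CH2: C=C double bond → alkene.
Ether appears at: CH(OCH3), CH(OCH3) → 2.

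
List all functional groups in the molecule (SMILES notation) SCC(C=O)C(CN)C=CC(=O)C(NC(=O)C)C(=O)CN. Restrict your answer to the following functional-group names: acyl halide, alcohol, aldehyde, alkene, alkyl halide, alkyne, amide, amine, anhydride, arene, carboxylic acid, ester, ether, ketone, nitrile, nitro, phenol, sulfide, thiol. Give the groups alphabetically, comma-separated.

Taking each segment in turn:
  HSCH2: –SH on an sp³ carbon → thiol.
  CH(CHO): pendant –CHO: carbonyl C bonded to C and H → aldehyde.
  CH(CH2NH2): pendant –CH2NH2: N on sp³ C, no adjacent C=O → amine.
  CH=CH: C=C double bond → alkene.
  CO: –C(=O)– with carbon on both sides → ketone.
  CH(NHCOCH3): pendant –NHC(=O)CH3: N bonded to a carbonyl → amide (not amine).
  CO: –C(=O)– with carbon on both sides → ketone.
  CH2NH2: –NH2 on an sp³ carbon with no adjacent C=O → amine.

aldehyde, alkene, amide, amine, ketone, thiol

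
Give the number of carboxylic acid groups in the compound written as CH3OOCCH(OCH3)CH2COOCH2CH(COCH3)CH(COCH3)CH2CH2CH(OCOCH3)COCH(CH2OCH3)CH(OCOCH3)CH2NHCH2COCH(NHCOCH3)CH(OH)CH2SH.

Working along the chain:
  CH3OOC: CH3O–C(=O)–: carbonyl C bonded to C and to –OCH3 → ester (not ketone + ether).
  CH(OCH3): pendant –OCH3: C–O–C with sp³ C, no adjacent C=O → ether.
  CH2COOCH2: –C(=O)–O–C with C on the carbonyl side → ester.
  CH(COCH3): pendant –COCH3: carbonyl C bonded to two carbons → ketone.
  CH(COCH3): pendant –COCH3: carbonyl C bonded to two carbons → ketone.
  CH(OCOCH3): pendant –OC(=O)CH3: an acyloxy group → ester.
  CO: –C(=O)– with carbon on both sides → ketone.
  CH(CH2OCH3): pendant –CH2OCH3: C–O–C linkage → ether.
  CH(OCOCH3): pendant –OC(=O)CH3: an acyloxy group → ester.
  CH2NHCH2: C–N–C with sp³ carbons and no adjacent C=O → amine (secondary).
  CO: –C(=O)– with carbon on both sides → ketone.
  CH(NHCOCH3): pendant –NHC(=O)CH3: N bonded to a carbonyl → amide (not amine).
  CH(OH): –OH on an sp³ carbon → alcohol (secondary).
  CH2SH: –SH on an sp³ carbon → thiol.
No segment is a carboxylic acid: CH3OOC is ester, not carboxylic acid; CH2COOCH2 is ester, not carboxylic acid; CH(OCOCH3) is ester, not carboxylic acid. → 0.

0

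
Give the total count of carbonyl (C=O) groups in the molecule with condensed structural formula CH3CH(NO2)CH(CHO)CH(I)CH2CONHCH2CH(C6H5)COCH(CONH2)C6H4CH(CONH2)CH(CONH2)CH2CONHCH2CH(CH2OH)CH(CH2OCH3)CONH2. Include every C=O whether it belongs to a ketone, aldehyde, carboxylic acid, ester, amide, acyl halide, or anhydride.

CH(CHO): aldehyde, 1 C=O (running total 1).
CH2CONHCH2: amide, 1 C=O (running total 2).
CO: ketone, 1 C=O (running total 3).
CH(CONH2): amide, 1 C=O (running total 4).
CH(CONH2): amide, 1 C=O (running total 5).
CH(CONH2): amide, 1 C=O (running total 6).
CH2CONHCH2: amide, 1 C=O (running total 7).
CONH2: amide, 1 C=O (running total 8).

8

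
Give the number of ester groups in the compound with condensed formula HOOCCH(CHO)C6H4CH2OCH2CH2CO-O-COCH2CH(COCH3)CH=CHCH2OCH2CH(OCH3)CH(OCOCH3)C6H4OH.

1

–COOH: carbonyl C bonded to –OH and C → carboxylic acid (the –OH is not a separate alcohol).
pendant –CHO: carbonyl C bonded to C and H → aldehyde.
para-disubstituted benzene ring → arene.
C–O–C with sp³ carbons on both sides and no adjacent C=O → ether.
two acyl groups sharing one oxygen, –C(=O)–O–C(=O)– → anhydride.
pendant –COCH3: carbonyl C bonded to two carbons → ketone.
C=C double bond → alkene.
C–O–C with sp³ carbons on both sides and no adjacent C=O → ether.
pendant –OCH3: C–O–C with sp³ C, no adjacent C=O → ether.
pendant –OC(=O)CH3: an acyloxy group → ester.
–OH attached directly to an aromatic ring → phenol (not alcohol); the ring itself is an arene.
Ester appears at: CH(OCOCH3) → 1.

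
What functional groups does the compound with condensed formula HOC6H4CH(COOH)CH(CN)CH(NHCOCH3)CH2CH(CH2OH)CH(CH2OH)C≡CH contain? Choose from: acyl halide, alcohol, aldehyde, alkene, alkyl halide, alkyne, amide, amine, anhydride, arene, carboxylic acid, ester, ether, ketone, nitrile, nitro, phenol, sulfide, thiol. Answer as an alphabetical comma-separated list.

–OH attached directly to an aromatic ring → phenol (not alcohol); the ring itself is an arene.
pendant –COOH: carbonyl C bonded to C and –OH → carboxylic acid.
pendant –C≡N: nitrile.
pendant –NHC(=O)CH3: N bonded to a carbonyl → amide (not amine).
pendant –CH2OH on an sp³ backbone C → alcohol.
pendant –CH2OH on an sp³ backbone C → alcohol.
C≡C triple bond → alkyne.

alcohol, alkyne, amide, arene, carboxylic acid, nitrile, phenol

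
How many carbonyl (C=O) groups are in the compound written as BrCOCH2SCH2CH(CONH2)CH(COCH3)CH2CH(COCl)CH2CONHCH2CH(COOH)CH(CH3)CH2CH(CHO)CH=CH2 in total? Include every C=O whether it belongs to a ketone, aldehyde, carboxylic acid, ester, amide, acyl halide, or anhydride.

BrCO: acyl halide, 1 C=O (running total 1).
CH(CONH2): amide, 1 C=O (running total 2).
CH(COCH3): ketone, 1 C=O (running total 3).
CH(COCl): acyl halide, 1 C=O (running total 4).
CH2CONHCH2: amide, 1 C=O (running total 5).
CH(COOH): carboxylic acid, 1 C=O (running total 6).
CH(CHO): aldehyde, 1 C=O (running total 7).

7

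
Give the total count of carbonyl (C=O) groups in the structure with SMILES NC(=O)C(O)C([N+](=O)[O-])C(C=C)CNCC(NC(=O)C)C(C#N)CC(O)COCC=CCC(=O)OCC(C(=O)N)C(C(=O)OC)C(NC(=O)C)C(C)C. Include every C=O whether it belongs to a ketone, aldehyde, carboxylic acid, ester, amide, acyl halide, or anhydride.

6

H2NCO: amide, 1 C=O (running total 1).
CH(NHCOCH3): amide, 1 C=O (running total 2).
CH2COOCH2: ester, 1 C=O (running total 3).
CH(CONH2): amide, 1 C=O (running total 4).
CH(COOCH3): ester, 1 C=O (running total 5).
CH(NHCOCH3): amide, 1 C=O (running total 6).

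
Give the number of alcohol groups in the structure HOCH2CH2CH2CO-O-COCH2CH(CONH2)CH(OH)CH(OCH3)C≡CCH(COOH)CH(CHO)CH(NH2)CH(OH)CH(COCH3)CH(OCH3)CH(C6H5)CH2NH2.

3

HO– on an sp³ carbon → alcohol.
two acyl groups sharing one oxygen, –C(=O)–O–C(=O)– → anhydride.
pendant –CONH2: carbonyl C bonded to C and N → amide.
–OH on an sp³ carbon → alcohol (secondary).
pendant –OCH3: C–O–C with sp³ C, no adjacent C=O → ether.
C≡C triple bond → alkyne.
pendant –COOH: carbonyl C bonded to C and –OH → carboxylic acid.
pendant –CHO: carbonyl C bonded to C and H → aldehyde.
–NH2 on an sp³ carbon with no adjacent C=O → amine.
–OH on an sp³ carbon → alcohol (secondary).
pendant –COCH3: carbonyl C bonded to two carbons → ketone.
pendant –OCH3: C–O–C with sp³ C, no adjacent C=O → ether.
pendant –C6H5: benzene ring → arene.
–NH2 on an sp³ carbon with no adjacent C=O → amine.
Alcohol appears at: HOCH2, CH(OH), CH(OH) → 3.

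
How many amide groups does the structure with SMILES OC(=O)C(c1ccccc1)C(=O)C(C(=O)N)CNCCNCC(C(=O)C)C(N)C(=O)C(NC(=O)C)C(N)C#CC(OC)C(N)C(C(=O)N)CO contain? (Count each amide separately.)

Reading the structure from left to right:
  HOOC: –COOH: carbonyl C bonded to –OH and C → carboxylic acid (the –OH is not a separate alcohol).
  CH(C6H5): pendant –C6H5: benzene ring → arene.
  CO: –C(=O)– with carbon on both sides → ketone.
  CH(CONH2): pendant –CONH2: carbonyl C bonded to C and N → amide.
  CH2NHCH2: C–N–C with sp³ carbons and no adjacent C=O → amine (secondary).
  CH2NHCH2: C–N–C with sp³ carbons and no adjacent C=O → amine (secondary).
  CH(COCH3): pendant –COCH3: carbonyl C bonded to two carbons → ketone.
  CH(NH2): –NH2 on an sp³ carbon with no adjacent C=O → amine.
  CO: –C(=O)– with carbon on both sides → ketone.
  CH(NHCOCH3): pendant –NHC(=O)CH3: N bonded to a carbonyl → amide (not amine).
  CH(NH2): –NH2 on an sp³ carbon with no adjacent C=O → amine.
  C≡C: C≡C triple bond → alkyne.
  CH(OCH3): pendant –OCH3: C–O–C with sp³ C, no adjacent C=O → ether.
  CH(NH2): –NH2 on an sp³ carbon with no adjacent C=O → amine.
  CH(CONH2): pendant –CONH2: carbonyl C bonded to C and N → amide.
  CH2OH: –OH on an sp³ carbon → alcohol.
Amide appears at: CH(CONH2), CH(NHCOCH3), CH(CONH2) → 3.

3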